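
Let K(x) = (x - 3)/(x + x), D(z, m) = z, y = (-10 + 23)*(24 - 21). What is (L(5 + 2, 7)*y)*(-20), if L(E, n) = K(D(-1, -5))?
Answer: -1560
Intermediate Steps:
y = 39 (y = 13*3 = 39)
K(x) = (-3 + x)/(2*x) (K(x) = (-3 + x)/((2*x)) = (-3 + x)*(1/(2*x)) = (-3 + x)/(2*x))
L(E, n) = 2 (L(E, n) = (½)*(-3 - 1)/(-1) = (½)*(-1)*(-4) = 2)
(L(5 + 2, 7)*y)*(-20) = (2*39)*(-20) = 78*(-20) = -1560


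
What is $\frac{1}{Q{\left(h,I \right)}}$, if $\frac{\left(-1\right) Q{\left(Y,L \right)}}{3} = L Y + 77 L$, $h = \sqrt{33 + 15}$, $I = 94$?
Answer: $- \frac{77}{1658442} + \frac{2 \sqrt{3}}{829221} \approx -4.2252 \cdot 10^{-5}$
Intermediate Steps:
$h = 4 \sqrt{3}$ ($h = \sqrt{48} = 4 \sqrt{3} \approx 6.9282$)
$Q{\left(Y,L \right)} = - 231 L - 3 L Y$ ($Q{\left(Y,L \right)} = - 3 \left(L Y + 77 L\right) = - 3 \left(77 L + L Y\right) = - 231 L - 3 L Y$)
$\frac{1}{Q{\left(h,I \right)}} = \frac{1}{\left(-3\right) 94 \left(77 + 4 \sqrt{3}\right)} = \frac{1}{-21714 - 1128 \sqrt{3}}$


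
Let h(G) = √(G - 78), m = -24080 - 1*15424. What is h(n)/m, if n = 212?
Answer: -√134/39504 ≈ -0.00029303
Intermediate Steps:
m = -39504 (m = -24080 - 15424 = -39504)
h(G) = √(-78 + G)
h(n)/m = √(-78 + 212)/(-39504) = √134*(-1/39504) = -√134/39504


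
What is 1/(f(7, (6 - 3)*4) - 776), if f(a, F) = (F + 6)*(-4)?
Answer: -1/848 ≈ -0.0011792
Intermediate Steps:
f(a, F) = -24 - 4*F (f(a, F) = (6 + F)*(-4) = -24 - 4*F)
1/(f(7, (6 - 3)*4) - 776) = 1/((-24 - 4*(6 - 3)*4) - 776) = 1/((-24 - 12*4) - 776) = 1/((-24 - 4*12) - 776) = 1/((-24 - 48) - 776) = 1/(-72 - 776) = 1/(-848) = -1/848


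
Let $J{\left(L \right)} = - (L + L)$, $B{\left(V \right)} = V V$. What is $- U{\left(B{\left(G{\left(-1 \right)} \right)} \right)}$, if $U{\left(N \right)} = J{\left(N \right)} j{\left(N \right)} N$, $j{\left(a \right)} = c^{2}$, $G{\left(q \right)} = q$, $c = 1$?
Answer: $2$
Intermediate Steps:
$B{\left(V \right)} = V^{2}$
$j{\left(a \right)} = 1$ ($j{\left(a \right)} = 1^{2} = 1$)
$J{\left(L \right)} = - 2 L$
$U{\left(N \right)} = - 2 N^{2}$ ($U{\left(N \right)} = - 2 N 1 N = - 2 N N = - 2 N^{2}$)
$- U{\left(B{\left(G{\left(-1 \right)} \right)} \right)} = - \left(-2\right) \left(\left(-1\right)^{2}\right)^{2} = - \left(-2\right) 1^{2} = - \left(-2\right) 1 = \left(-1\right) \left(-2\right) = 2$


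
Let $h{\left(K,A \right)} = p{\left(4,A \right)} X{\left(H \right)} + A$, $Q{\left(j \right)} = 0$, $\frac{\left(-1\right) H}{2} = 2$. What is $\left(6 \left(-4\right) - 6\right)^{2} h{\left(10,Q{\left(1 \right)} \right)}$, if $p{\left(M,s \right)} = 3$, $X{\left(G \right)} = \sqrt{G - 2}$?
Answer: $2700 i \sqrt{6} \approx 6613.6 i$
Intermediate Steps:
$H = -4$ ($H = \left(-2\right) 2 = -4$)
$X{\left(G \right)} = \sqrt{-2 + G}$
$h{\left(K,A \right)} = A + 3 i \sqrt{6}$ ($h{\left(K,A \right)} = 3 \sqrt{-2 - 4} + A = 3 \sqrt{-6} + A = 3 i \sqrt{6} + A = A + 3 i \sqrt{6}$)
$\left(6 \left(-4\right) - 6\right)^{2} h{\left(10,Q{\left(1 \right)} \right)} = \left(6 \left(-4\right) - 6\right)^{2} \left(0 + 3 i \sqrt{6}\right) = \left(-24 - 6\right)^{2} \cdot 3 i \sqrt{6} = \left(-30\right)^{2} \cdot 3 i \sqrt{6} = 900 \cdot 3 i \sqrt{6} = 2700 i \sqrt{6}$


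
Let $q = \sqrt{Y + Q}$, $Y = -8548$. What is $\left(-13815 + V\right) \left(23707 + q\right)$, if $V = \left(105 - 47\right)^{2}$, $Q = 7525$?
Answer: $-247761857 - 10451 i \sqrt{1023} \approx -2.4776 \cdot 10^{8} - 3.3427 \cdot 10^{5} i$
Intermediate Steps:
$V = 3364$ ($V = 58^{2} = 3364$)
$q = i \sqrt{1023}$ ($q = \sqrt{-8548 + 7525} = \sqrt{-1023} = i \sqrt{1023} \approx 31.984 i$)
$\left(-13815 + V\right) \left(23707 + q\right) = \left(-13815 + 3364\right) \left(23707 + i \sqrt{1023}\right) = - 10451 \left(23707 + i \sqrt{1023}\right) = -247761857 - 10451 i \sqrt{1023}$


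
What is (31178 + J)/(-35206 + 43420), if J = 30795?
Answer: 61973/8214 ≈ 7.5448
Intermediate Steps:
(31178 + J)/(-35206 + 43420) = (31178 + 30795)/(-35206 + 43420) = 61973/8214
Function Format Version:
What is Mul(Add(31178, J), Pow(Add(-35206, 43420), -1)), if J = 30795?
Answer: Rational(61973, 8214) ≈ 7.5448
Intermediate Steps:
Mul(Add(31178, J), Pow(Add(-35206, 43420), -1)) = Mul(Add(31178, 30795), Pow(Add(-35206, 43420), -1)) = Mul(61973, Pow(8214, -1)) = Mul(61973, Rational(1, 8214)) = Rational(61973, 8214)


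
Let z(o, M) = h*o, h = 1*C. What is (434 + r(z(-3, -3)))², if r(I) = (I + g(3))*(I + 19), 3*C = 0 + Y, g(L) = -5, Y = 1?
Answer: 106276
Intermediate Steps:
C = ⅓ (C = (0 + 1)/3 = (⅓)*1 = ⅓ ≈ 0.33333)
h = ⅓ (h = 1*(⅓) = ⅓ ≈ 0.33333)
z(o, M) = o/3
r(I) = (-5 + I)*(19 + I) (r(I) = (I - 5)*(I + 19) = (-5 + I)*(19 + I))
(434 + r(z(-3, -3)))² = (434 + (-95 + ((⅓)*(-3))² + 14*((⅓)*(-3))))² = (434 + (-95 + (-1)² + 14*(-1)))² = (434 + (-95 + 1 - 14))² = (434 - 108)² = 326² = 106276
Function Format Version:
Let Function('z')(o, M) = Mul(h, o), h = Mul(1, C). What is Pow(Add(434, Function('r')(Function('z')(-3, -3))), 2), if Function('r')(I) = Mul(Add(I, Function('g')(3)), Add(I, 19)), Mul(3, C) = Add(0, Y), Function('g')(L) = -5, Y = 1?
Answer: 106276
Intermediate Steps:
C = Rational(1, 3) (C = Mul(Rational(1, 3), Add(0, 1)) = Mul(Rational(1, 3), 1) = Rational(1, 3) ≈ 0.33333)
h = Rational(1, 3) (h = Mul(1, Rational(1, 3)) = Rational(1, 3) ≈ 0.33333)
Function('z')(o, M) = Mul(Rational(1, 3), o)
Function('r')(I) = Mul(Add(-5, I), Add(19, I)) (Function('r')(I) = Mul(Add(I, -5), Add(I, 19)) = Mul(Add(-5, I), Add(19, I)))
Pow(Add(434, Function('r')(Function('z')(-3, -3))), 2) = Pow(Add(434, Add(-95, Pow(Mul(Rational(1, 3), -3), 2), Mul(14, Mul(Rational(1, 3), -3)))), 2) = Pow(Add(434, Add(-95, Pow(-1, 2), Mul(14, -1))), 2) = Pow(Add(434, Add(-95, 1, -14)), 2) = Pow(Add(434, -108), 2) = Pow(326, 2) = 106276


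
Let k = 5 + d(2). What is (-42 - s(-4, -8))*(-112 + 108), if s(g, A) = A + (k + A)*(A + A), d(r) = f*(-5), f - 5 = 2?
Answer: 2568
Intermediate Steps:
f = 7 (f = 5 + 2 = 7)
d(r) = -35 (d(r) = 7*(-5) = -35)
k = -30 (k = 5 - 35 = -30)
s(g, A) = A + 2*A*(-30 + A) (s(g, A) = A + (-30 + A)*(A + A) = A + (-30 + A)*(2*A) = A + 2*A*(-30 + A))
(-42 - s(-4, -8))*(-112 + 108) = (-42 - (-8)*(-59 + 2*(-8)))*(-112 + 108) = (-42 - (-8)*(-59 - 16))*(-4) = (-42 - (-8)*(-75))*(-4) = (-42 - 1*600)*(-4) = (-42 - 600)*(-4) = -642*(-4) = 2568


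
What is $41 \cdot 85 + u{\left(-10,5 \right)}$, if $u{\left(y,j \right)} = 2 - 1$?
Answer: $3486$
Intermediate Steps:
$u{\left(y,j \right)} = 1$ ($u{\left(y,j \right)} = 2 - 1 = 1$)
$41 \cdot 85 + u{\left(-10,5 \right)} = 41 \cdot 85 + 1 = 3485 + 1 = 3486$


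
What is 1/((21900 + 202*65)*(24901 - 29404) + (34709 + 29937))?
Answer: -1/157675444 ≈ -6.3421e-9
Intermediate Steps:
1/((21900 + 202*65)*(24901 - 29404) + (34709 + 29937)) = 1/((21900 + 13130)*(-4503) + 64646) = 1/(35030*(-4503) + 64646) = 1/(-157740090 + 64646) = 1/(-157675444) = -1/157675444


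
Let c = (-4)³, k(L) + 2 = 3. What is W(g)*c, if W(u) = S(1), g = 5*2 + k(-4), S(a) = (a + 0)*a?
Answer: -64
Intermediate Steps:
S(a) = a² (S(a) = a*a = a²)
k(L) = 1 (k(L) = -2 + 3 = 1)
g = 11 (g = 5*2 + 1 = 10 + 1 = 11)
W(u) = 1 (W(u) = 1² = 1)
c = -64
W(g)*c = 1*(-64) = -64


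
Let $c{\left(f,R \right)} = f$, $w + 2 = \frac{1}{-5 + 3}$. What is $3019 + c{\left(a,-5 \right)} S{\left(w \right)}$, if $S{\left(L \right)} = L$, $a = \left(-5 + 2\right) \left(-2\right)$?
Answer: $3004$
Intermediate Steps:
$w = - \frac{5}{2}$ ($w = -2 + \frac{1}{-5 + 3} = -2 + \frac{1}{-2} = -2 - \frac{1}{2} = - \frac{5}{2} \approx -2.5$)
$a = 6$ ($a = \left(-3\right) \left(-2\right) = 6$)
$3019 + c{\left(a,-5 \right)} S{\left(w \right)} = 3019 + 6 \left(- \frac{5}{2}\right) = 3019 - 15 = 3004$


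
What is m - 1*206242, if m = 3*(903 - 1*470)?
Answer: -204943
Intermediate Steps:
m = 1299 (m = 3*(903 - 470) = 3*433 = 1299)
m - 1*206242 = 1299 - 1*206242 = 1299 - 206242 = -204943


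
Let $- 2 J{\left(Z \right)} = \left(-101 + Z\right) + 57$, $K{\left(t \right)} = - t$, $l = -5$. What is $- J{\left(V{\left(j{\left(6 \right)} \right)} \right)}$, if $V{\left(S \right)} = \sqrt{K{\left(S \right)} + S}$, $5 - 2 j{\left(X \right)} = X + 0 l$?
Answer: $-22$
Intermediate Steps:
$j{\left(X \right)} = \frac{5}{2} - \frac{X}{2}$ ($j{\left(X \right)} = \frac{5}{2} - \frac{X + 0 \left(-5\right)}{2} = \frac{5}{2} - \frac{X + 0}{2} = \frac{5}{2} - \frac{X}{2}$)
$V{\left(S \right)} = 0$ ($V{\left(S \right)} = \sqrt{- S + S} = \sqrt{0} = 0$)
$J{\left(Z \right)} = 22 - \frac{Z}{2}$ ($J{\left(Z \right)} = - \frac{\left(-101 + Z\right) + 57}{2} = - \frac{-44 + Z}{2} = 22 - \frac{Z}{2}$)
$- J{\left(V{\left(j{\left(6 \right)} \right)} \right)} = - (22 - 0) = - (22 + 0) = \left(-1\right) 22 = -22$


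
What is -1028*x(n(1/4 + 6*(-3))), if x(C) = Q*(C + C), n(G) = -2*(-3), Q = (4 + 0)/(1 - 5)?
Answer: 12336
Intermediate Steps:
Q = -1 (Q = 4/(-4) = 4*(-1/4) = -1)
n(G) = 6
x(C) = -2*C (x(C) = -(C + C) = -2*C)
-1028*x(n(1/4 + 6*(-3))) = -(-2056)*6 = -1028*(-12) = 12336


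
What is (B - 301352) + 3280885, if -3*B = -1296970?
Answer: 10235569/3 ≈ 3.4119e+6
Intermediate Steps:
B = 1296970/3 (B = -⅓*(-1296970) = 1296970/3 ≈ 4.3232e+5)
(B - 301352) + 3280885 = (1296970/3 - 301352) + 3280885 = 392914/3 + 3280885 = 10235569/3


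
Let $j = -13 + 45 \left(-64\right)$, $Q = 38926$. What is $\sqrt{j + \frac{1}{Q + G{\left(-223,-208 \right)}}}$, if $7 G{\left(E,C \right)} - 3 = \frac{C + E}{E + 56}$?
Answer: $\frac{i \sqrt{5990661747016347074}}{45505426} \approx 53.787 i$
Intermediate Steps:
$G{\left(E,C \right)} = \frac{3}{7} + \frac{C + E}{7 \left(56 + E\right)}$ ($G{\left(E,C \right)} = \frac{3}{7} + \frac{\left(C + E\right) \frac{1}{E + 56}}{7} = \frac{3}{7} + \frac{\left(C + E\right) \frac{1}{56 + E}}{7} = \frac{3}{7} + \frac{\frac{1}{56 + E} \left(C + E\right)}{7} = \frac{3}{7} + \frac{C + E}{7 \left(56 + E\right)}$)
$j = -2893$ ($j = -13 - 2880 = -2893$)
$\sqrt{j + \frac{1}{Q + G{\left(-223,-208 \right)}}} = \sqrt{-2893 + \frac{1}{38926 + \frac{168 - 208 + 4 \left(-223\right)}{7 \left(56 - 223\right)}}} = \sqrt{-2893 + \frac{1}{38926 + \frac{168 - 208 - 892}{7 \left(-167\right)}}} = \sqrt{-2893 + \frac{1}{38926 + \frac{1}{7} \left(- \frac{1}{167}\right) \left(-932\right)}} = \sqrt{-2893 + \frac{1}{38926 + \frac{932}{1169}}} = \sqrt{-2893 + \frac{1}{\frac{45505426}{1169}}} = \sqrt{-2893 + \frac{1169}{45505426}} = \sqrt{- \frac{131647196249}{45505426}} = \frac{i \sqrt{5990661747016347074}}{45505426}$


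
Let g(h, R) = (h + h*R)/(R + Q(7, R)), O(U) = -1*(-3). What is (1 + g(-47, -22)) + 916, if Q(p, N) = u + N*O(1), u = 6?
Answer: 74207/82 ≈ 904.96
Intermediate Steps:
O(U) = 3
Q(p, N) = 6 + 3*N (Q(p, N) = 6 + N*3 = 6 + 3*N)
g(h, R) = (h + R*h)/(6 + 4*R) (g(h, R) = (h + h*R)/(R + (6 + 3*R)) = (h + R*h)/(6 + 4*R))
(1 + g(-47, -22)) + 916 = (1 + (1/2)*(-47)*(1 - 22)/(3 + 2*(-22))) + 916 = (1 + (1/2)*(-47)*(-21)/(3 - 44)) + 916 = (1 + (1/2)*(-47)*(-21)/(-41)) + 916 = (1 + (1/2)*(-47)*(-1/41)*(-21)) + 916 = (1 - 987/82) + 916 = -905/82 + 916 = 74207/82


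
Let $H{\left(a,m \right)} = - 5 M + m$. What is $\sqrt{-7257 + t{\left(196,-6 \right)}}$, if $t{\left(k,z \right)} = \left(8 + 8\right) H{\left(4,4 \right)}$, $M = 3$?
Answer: $i \sqrt{7433} \approx 86.215 i$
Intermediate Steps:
$H{\left(a,m \right)} = -15 + m$ ($H{\left(a,m \right)} = \left(-5\right) 3 + m = -15 + m$)
$t{\left(k,z \right)} = -176$ ($t{\left(k,z \right)} = \left(8 + 8\right) \left(-15 + 4\right) = 16 \left(-11\right) = -176$)
$\sqrt{-7257 + t{\left(196,-6 \right)}} = \sqrt{-7257 - 176} = \sqrt{-7433} = i \sqrt{7433}$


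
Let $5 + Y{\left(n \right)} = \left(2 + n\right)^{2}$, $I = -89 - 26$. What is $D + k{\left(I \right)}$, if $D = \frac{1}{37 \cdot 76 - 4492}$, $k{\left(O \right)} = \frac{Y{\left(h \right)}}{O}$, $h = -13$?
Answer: $- \frac{38999}{38640} \approx -1.0093$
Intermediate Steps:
$I = -115$ ($I = -89 - 26 = -115$)
$Y{\left(n \right)} = -5 + \left(2 + n\right)^{2}$
$k{\left(O \right)} = \frac{116}{O}$ ($k{\left(O \right)} = \frac{-5 + \left(2 - 13\right)^{2}}{O} = \frac{-5 + \left(-11\right)^{2}}{O} = \frac{-5 + 121}{O} = \frac{116}{O}$)
$D = - \frac{1}{1680}$ ($D = \frac{1}{2812 - 4492} = \frac{1}{-1680} = - \frac{1}{1680} \approx -0.00059524$)
$D + k{\left(I \right)} = - \frac{1}{1680} + \frac{116}{-115} = - \frac{1}{1680} + 116 \left(- \frac{1}{115}\right) = - \frac{1}{1680} - \frac{116}{115} = - \frac{38999}{38640}$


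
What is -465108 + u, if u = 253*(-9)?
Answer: -467385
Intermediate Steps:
u = -2277
-465108 + u = -465108 - 2277 = -467385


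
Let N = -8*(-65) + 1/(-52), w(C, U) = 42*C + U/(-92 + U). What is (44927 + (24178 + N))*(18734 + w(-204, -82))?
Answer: 1067423272339/1508 ≈ 7.0784e+8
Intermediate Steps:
w(C, U) = 42*C + U/(-92 + U)
N = 27039/52 (N = 520 - 1/52 = 27039/52 ≈ 519.98)
(44927 + (24178 + N))*(18734 + w(-204, -82)) = (44927 + (24178 + 27039/52))*(18734 + (-82 - 3864*(-204) + 42*(-204)*(-82))/(-92 - 82)) = (44927 + 1284295/52)*(18734 + (-82 + 788256 + 702576)/(-174)) = 3620499*(18734 - 1/174*1490750)/52 = 3620499*(18734 - 745375/87)/52 = (3620499/52)*(884483/87) = 1067423272339/1508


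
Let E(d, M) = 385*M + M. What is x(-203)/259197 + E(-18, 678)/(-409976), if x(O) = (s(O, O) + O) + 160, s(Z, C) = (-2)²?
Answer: -5654159795/8855379106 ≈ -0.63850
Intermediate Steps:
E(d, M) = 386*M
s(Z, C) = 4
x(O) = 164 + O (x(O) = (4 + O) + 160 = 164 + O)
x(-203)/259197 + E(-18, 678)/(-409976) = (164 - 203)/259197 + (386*678)/(-409976) = -39*1/259197 + 261708*(-1/409976) = -13/86399 - 65427/102494 = -5654159795/8855379106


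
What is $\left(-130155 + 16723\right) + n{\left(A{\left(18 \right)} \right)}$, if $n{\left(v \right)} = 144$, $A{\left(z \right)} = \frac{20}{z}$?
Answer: $-113288$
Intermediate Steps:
$\left(-130155 + 16723\right) + n{\left(A{\left(18 \right)} \right)} = \left(-130155 + 16723\right) + 144 = -113432 + 144 = -113288$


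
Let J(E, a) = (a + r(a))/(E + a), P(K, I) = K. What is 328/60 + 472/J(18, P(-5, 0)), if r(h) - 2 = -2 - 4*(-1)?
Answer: -91958/15 ≈ -6130.5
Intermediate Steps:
r(h) = 4 (r(h) = 2 + (-2 - 4*(-1)) = 2 + (-2 + 4) = 2 + 2 = 4)
J(E, a) = (4 + a)/(E + a) (J(E, a) = (a + 4)/(E + a) = (4 + a)/(E + a))
328/60 + 472/J(18, P(-5, 0)) = 328/60 + 472/(((4 - 5)/(18 - 5))) = 328*(1/60) + 472/((-1/13)) = 82/15 + 472/(((1/13)*(-1))) = 82/15 + 472/(-1/13) = 82/15 + 472*(-13) = 82/15 - 6136 = -91958/15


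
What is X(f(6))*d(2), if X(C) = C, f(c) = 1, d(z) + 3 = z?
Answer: -1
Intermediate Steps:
d(z) = -3 + z
X(f(6))*d(2) = 1*(-3 + 2) = 1*(-1) = -1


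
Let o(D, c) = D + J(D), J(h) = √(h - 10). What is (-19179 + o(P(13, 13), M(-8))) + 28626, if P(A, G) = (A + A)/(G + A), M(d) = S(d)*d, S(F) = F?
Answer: 9448 + 3*I ≈ 9448.0 + 3.0*I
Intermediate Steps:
M(d) = d² (M(d) = d*d = d²)
J(h) = √(-10 + h)
P(A, G) = 2*A/(A + G) (P(A, G) = (2*A)/(A + G) = 2*A/(A + G))
o(D, c) = D + √(-10 + D)
(-19179 + o(P(13, 13), M(-8))) + 28626 = (-19179 + (2*13/(13 + 13) + √(-10 + 2*13/(13 + 13)))) + 28626 = (-19179 + (2*13/26 + √(-10 + 2*13/26))) + 28626 = (-19179 + (2*13*(1/26) + √(-10 + 2*13*(1/26)))) + 28626 = (-19179 + (1 + √(-10 + 1))) + 28626 = (-19179 + (1 + √(-9))) + 28626 = (-19179 + (1 + 3*I)) + 28626 = (-19178 + 3*I) + 28626 = 9448 + 3*I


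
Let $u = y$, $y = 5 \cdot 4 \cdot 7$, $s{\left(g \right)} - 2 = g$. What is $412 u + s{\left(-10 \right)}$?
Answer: $57672$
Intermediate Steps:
$s{\left(g \right)} = 2 + g$
$y = 140$ ($y = 20 \cdot 7 = 140$)
$u = 140$
$412 u + s{\left(-10 \right)} = 412 \cdot 140 + \left(2 - 10\right) = 57680 - 8 = 57672$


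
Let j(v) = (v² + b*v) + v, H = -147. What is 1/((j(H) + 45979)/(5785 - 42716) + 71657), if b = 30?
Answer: 36931/2646301636 ≈ 1.3956e-5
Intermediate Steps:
j(v) = v² + 31*v (j(v) = (v² + 30*v) + v = v² + 31*v)
1/((j(H) + 45979)/(5785 - 42716) + 71657) = 1/((-147*(31 - 147) + 45979)/(5785 - 42716) + 71657) = 1/((-147*(-116) + 45979)/(-36931) + 71657) = 1/((17052 + 45979)*(-1/36931) + 71657) = 1/(63031*(-1/36931) + 71657) = 1/(-63031/36931 + 71657) = 1/(2646301636/36931) = 36931/2646301636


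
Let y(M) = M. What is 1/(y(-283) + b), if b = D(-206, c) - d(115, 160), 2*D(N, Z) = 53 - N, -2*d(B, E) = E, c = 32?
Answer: -2/147 ≈ -0.013605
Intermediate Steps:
d(B, E) = -E/2
D(N, Z) = 53/2 - N/2 (D(N, Z) = (53 - N)/2 = 53/2 - N/2)
b = 419/2 (b = (53/2 - 1/2*(-206)) - (-1)*160/2 = (53/2 + 103) - 1*(-80) = 259/2 + 80 = 419/2 ≈ 209.50)
1/(y(-283) + b) = 1/(-283 + 419/2) = 1/(-147/2) = -2/147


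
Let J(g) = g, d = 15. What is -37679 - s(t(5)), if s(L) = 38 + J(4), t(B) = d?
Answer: -37721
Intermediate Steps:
t(B) = 15
s(L) = 42 (s(L) = 38 + 4 = 42)
-37679 - s(t(5)) = -37679 - 1*42 = -37679 - 42 = -37721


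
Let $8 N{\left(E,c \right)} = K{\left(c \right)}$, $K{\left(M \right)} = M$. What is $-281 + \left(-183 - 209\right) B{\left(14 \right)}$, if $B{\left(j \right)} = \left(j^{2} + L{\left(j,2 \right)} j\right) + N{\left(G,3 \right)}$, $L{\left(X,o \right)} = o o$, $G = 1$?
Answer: $-99212$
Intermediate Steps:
$L{\left(X,o \right)} = o^{2}$
$N{\left(E,c \right)} = \frac{c}{8}$
$B{\left(j \right)} = \frac{3}{8} + j^{2} + 4 j$ ($B{\left(j \right)} = \left(j^{2} + 2^{2} j\right) + \frac{1}{8} \cdot 3 = \left(j^{2} + 4 j\right) + \frac{3}{8} = \frac{3}{8} + j^{2} + 4 j$)
$-281 + \left(-183 - 209\right) B{\left(14 \right)} = -281 + \left(-183 - 209\right) \left(\frac{3}{8} + 14^{2} + 4 \cdot 14\right) = -281 + \left(-183 - 209\right) \left(\frac{3}{8} + 196 + 56\right) = -281 - 98931 = -99212$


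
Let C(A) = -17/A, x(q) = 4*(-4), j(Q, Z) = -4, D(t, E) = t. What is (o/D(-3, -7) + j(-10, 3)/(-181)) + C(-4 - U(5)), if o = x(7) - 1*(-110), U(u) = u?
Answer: -47929/1629 ≈ -29.422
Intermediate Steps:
x(q) = -16
o = 94 (o = -16 - 1*(-110) = -16 + 110 = 94)
(o/D(-3, -7) + j(-10, 3)/(-181)) + C(-4 - U(5)) = (94/(-3) - 4/(-181)) - 17/(-4 - 1*5) = (94*(-⅓) - 4*(-1/181)) - 17/(-4 - 5) = (-94/3 + 4/181) - 17/(-9) = -17002/543 - 17*(-⅑) = -17002/543 + 17/9 = -47929/1629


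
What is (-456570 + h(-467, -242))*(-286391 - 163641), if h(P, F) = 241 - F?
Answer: 205253744784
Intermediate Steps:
(-456570 + h(-467, -242))*(-286391 - 163641) = (-456570 + (241 - 1*(-242)))*(-286391 - 163641) = (-456570 + (241 + 242))*(-450032) = (-456570 + 483)*(-450032) = -456087*(-450032) = 205253744784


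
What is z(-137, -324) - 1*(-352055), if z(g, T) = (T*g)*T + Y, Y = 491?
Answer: -14029166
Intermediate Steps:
z(g, T) = 491 + g*T² (z(g, T) = (T*g)*T + 491 = g*T² + 491 = 491 + g*T²)
z(-137, -324) - 1*(-352055) = (491 - 137*(-324)²) - 1*(-352055) = (491 - 137*104976) + 352055 = (491 - 14381712) + 352055 = -14381221 + 352055 = -14029166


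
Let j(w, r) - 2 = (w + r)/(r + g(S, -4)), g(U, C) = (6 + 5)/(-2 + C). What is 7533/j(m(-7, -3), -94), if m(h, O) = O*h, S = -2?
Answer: 4331475/1588 ≈ 2727.6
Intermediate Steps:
g(U, C) = 11/(-2 + C)
j(w, r) = 2 + (r + w)/(-11/6 + r) (j(w, r) = 2 + (w + r)/(r + 11/(-2 - 4)) = 2 + (r + w)/(r + 11/(-6)) = 2 + (r + w)/(r + 11*(-⅙)) = 2 + (r + w)/(r - 11/6) = 2 + (r + w)/(-11/6 + r))
7533/j(m(-7, -3), -94) = 7533/((2*(-11 + 3*(-3*(-7)) + 9*(-94))/(-11 + 6*(-94)))) = 7533/((2*(-11 + 3*21 - 846)/(-11 - 564))) = 7533/((2*(-11 + 63 - 846)/(-575))) = 7533/((2*(-1/575)*(-794))) = 7533/(1588/575) = 7533*(575/1588) = 4331475/1588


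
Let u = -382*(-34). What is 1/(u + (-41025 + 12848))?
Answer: -1/15189 ≈ -6.5837e-5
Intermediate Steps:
u = 12988
1/(u + (-41025 + 12848)) = 1/(12988 + (-41025 + 12848)) = 1/(12988 - 28177) = 1/(-15189) = -1/15189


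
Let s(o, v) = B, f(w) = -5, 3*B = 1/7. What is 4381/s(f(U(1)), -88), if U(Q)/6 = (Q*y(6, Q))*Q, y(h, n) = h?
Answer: 92001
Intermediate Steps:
B = 1/21 (B = (⅓)/7 = (⅓)*(⅐) = 1/21 ≈ 0.047619)
U(Q) = 36*Q² (U(Q) = 6*((Q*6)*Q) = 6*((6*Q)*Q) = 6*(6*Q²) = 36*Q²)
s(o, v) = 1/21
4381/s(f(U(1)), -88) = 4381/(1/21) = 4381*21 = 92001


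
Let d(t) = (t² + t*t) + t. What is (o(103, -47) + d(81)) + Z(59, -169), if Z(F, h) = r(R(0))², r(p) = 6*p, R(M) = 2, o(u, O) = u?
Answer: 13450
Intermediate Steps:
d(t) = t + 2*t² (d(t) = (t² + t²) + t = 2*t² + t = t + 2*t²)
Z(F, h) = 144 (Z(F, h) = (6*2)² = 12² = 144)
(o(103, -47) + d(81)) + Z(59, -169) = (103 + 81*(1 + 2*81)) + 144 = (103 + 81*(1 + 162)) + 144 = (103 + 81*163) + 144 = (103 + 13203) + 144 = 13306 + 144 = 13450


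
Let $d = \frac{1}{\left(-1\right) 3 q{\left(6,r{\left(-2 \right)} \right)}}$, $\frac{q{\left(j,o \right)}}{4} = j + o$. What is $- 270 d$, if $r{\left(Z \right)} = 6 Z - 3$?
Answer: $- \frac{5}{2} \approx -2.5$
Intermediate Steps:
$r{\left(Z \right)} = -3 + 6 Z$
$q{\left(j,o \right)} = 4 j + 4 o$ ($q{\left(j,o \right)} = 4 \left(j + o\right) = 4 j + 4 o$)
$d = \frac{1}{108}$ ($d = \frac{1}{\left(-1\right) 3 \left(4 \cdot 6 + 4 \left(-3 + 6 \left(-2\right)\right)\right)} = \frac{1}{\left(-3\right) \left(24 + 4 \left(-3 - 12\right)\right)} = \frac{1}{\left(-3\right) \left(24 + 4 \left(-15\right)\right)} = \frac{1}{\left(-3\right) \left(24 - 60\right)} = \frac{1}{\left(-3\right) \left(-36\right)} = \frac{1}{108} \approx 0.0092593$)
$- 270 d = \left(-270\right) \frac{1}{108} = - \frac{5}{2}$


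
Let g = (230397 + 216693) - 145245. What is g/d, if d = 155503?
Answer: 301845/155503 ≈ 1.9411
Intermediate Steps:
g = 301845 (g = 447090 - 145245 = 301845)
g/d = 301845/155503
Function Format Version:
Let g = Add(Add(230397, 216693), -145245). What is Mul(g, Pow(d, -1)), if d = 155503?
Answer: Rational(301845, 155503) ≈ 1.9411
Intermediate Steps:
g = 301845 (g = Add(447090, -145245) = 301845)
Mul(g, Pow(d, -1)) = Mul(301845, Pow(155503, -1)) = Mul(301845, Rational(1, 155503)) = Rational(301845, 155503)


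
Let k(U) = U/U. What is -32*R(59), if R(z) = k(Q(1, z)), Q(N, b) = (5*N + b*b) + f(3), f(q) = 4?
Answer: -32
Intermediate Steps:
Q(N, b) = 4 + b**2 + 5*N (Q(N, b) = (5*N + b*b) + 4 = (5*N + b**2) + 4 = (b**2 + 5*N) + 4 = 4 + b**2 + 5*N)
k(U) = 1
R(z) = 1
-32*R(59) = -32*1 = -32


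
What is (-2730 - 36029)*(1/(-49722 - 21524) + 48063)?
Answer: -2708618529127/1454 ≈ -1.8629e+9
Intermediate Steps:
(-2730 - 36029)*(1/(-49722 - 21524) + 48063) = -38759*(1/(-71246) + 48063) = -38759*(-1/71246 + 48063) = -38759*3424296497/71246 = -2708618529127/1454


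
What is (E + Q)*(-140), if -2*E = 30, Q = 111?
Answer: -13440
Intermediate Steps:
E = -15 (E = -1/2*30 = -15)
(E + Q)*(-140) = (-15 + 111)*(-140) = 96*(-140) = -13440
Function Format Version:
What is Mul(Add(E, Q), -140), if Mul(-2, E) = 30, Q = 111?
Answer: -13440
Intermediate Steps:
E = -15 (E = Mul(Rational(-1, 2), 30) = -15)
Mul(Add(E, Q), -140) = Mul(Add(-15, 111), -140) = Mul(96, -140) = -13440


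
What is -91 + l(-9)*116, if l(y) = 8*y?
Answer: -8443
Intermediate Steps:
-91 + l(-9)*116 = -91 + (8*(-9))*116 = -91 - 72*116 = -91 - 8352 = -8443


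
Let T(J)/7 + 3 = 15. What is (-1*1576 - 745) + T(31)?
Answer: -2237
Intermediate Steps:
T(J) = 84 (T(J) = -21 + 7*15 = -21 + 105 = 84)
(-1*1576 - 745) + T(31) = (-1*1576 - 745) + 84 = (-1576 - 745) + 84 = -2321 + 84 = -2237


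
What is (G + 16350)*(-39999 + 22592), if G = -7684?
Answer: -150849062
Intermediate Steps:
(G + 16350)*(-39999 + 22592) = (-7684 + 16350)*(-39999 + 22592) = 8666*(-17407) = -150849062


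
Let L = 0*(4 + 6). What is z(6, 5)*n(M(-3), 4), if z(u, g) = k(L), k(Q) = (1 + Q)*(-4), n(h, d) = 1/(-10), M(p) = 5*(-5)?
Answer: ⅖ ≈ 0.40000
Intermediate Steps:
M(p) = -25
L = 0 (L = 0*10 = 0)
n(h, d) = -⅒
k(Q) = -4 - 4*Q
z(u, g) = -4 (z(u, g) = -4 - 4*0 = -4 + 0 = -4)
z(6, 5)*n(M(-3), 4) = -4*(-⅒) = ⅖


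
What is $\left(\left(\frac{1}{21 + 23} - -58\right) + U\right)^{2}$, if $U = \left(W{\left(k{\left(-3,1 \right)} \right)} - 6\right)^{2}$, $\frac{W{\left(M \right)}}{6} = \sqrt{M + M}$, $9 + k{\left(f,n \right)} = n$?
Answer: $\frac{289157265}{1936} + \frac{3053808 i}{11} \approx 1.4936 \cdot 10^{5} + 2.7762 \cdot 10^{5} i$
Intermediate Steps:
$k{\left(f,n \right)} = -9 + n$
$W{\left(M \right)} = 6 \sqrt{2} \sqrt{M}$ ($W{\left(M \right)} = 6 \sqrt{M + M} = 6 \sqrt{2 M} = 6 \sqrt{2} \sqrt{M}$)
$U = \left(-6 + 24 i\right)^{2}$ ($U = \left(6 \sqrt{2} \sqrt{-9 + 1} - 6\right)^{2} = \left(6 \sqrt{2} \sqrt{-8} - 6\right)^{2} = \left(6 \sqrt{2} \cdot 2 i \sqrt{2} - 6\right)^{2} = \left(24 i - 6\right)^{2} = \left(-6 + 24 i\right)^{2} \approx -540.0 - 288.0 i$)
$\left(\left(\frac{1}{21 + 23} - -58\right) + U\right)^{2} = \left(\left(\frac{1}{21 + 23} - -58\right) - \left(540 + 288 i\right)\right)^{2} = \left(\left(\frac{1}{44} + 58\right) - \left(540 + 288 i\right)\right)^{2} = \left(\frac{2553}{44} - \left(540 + 288 i\right)\right)^{2} = \left(- \frac{21207}{44} - 288 i\right)^{2}$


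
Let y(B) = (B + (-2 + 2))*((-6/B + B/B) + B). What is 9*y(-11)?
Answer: 936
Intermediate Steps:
y(B) = B*(1 + B - 6/B) (y(B) = (B + 0)*((-6/B + 1) + B) = B*((1 - 6/B) + B) = B*(1 + B - 6/B))
9*y(-11) = 9*(-6 - 11 + (-11)**2) = 9*(-6 - 11 + 121) = 9*104 = 936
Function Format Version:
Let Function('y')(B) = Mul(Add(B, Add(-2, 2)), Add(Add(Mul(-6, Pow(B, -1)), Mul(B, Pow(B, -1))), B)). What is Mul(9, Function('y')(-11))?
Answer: 936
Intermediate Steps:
Function('y')(B) = Mul(B, Add(1, B, Mul(-6, Pow(B, -1)))) (Function('y')(B) = Mul(Add(B, 0), Add(Add(Mul(-6, Pow(B, -1)), 1), B)) = Mul(B, Add(Add(1, Mul(-6, Pow(B, -1))), B)) = Mul(B, Add(1, B, Mul(-6, Pow(B, -1)))))
Mul(9, Function('y')(-11)) = Mul(9, Add(-6, -11, Pow(-11, 2))) = Mul(9, Add(-6, -11, 121)) = Mul(9, 104) = 936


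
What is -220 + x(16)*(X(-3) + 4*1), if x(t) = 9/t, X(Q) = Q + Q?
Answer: -1769/8 ≈ -221.13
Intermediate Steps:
X(Q) = 2*Q
-220 + x(16)*(X(-3) + 4*1) = -220 + (9/16)*(2*(-3) + 4*1) = -220 + (9*(1/16))*(-6 + 4) = -220 + (9/16)*(-2) = -220 - 9/8 = -1769/8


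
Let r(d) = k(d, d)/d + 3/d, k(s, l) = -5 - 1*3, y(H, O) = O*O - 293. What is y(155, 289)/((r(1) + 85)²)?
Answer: 20807/1600 ≈ 13.004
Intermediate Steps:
y(H, O) = -293 + O² (y(H, O) = O² - 293 = -293 + O²)
k(s, l) = -8 (k(s, l) = -5 - 3 = -8)
r(d) = -5/d (r(d) = -8/d + 3/d = -5/d)
y(155, 289)/((r(1) + 85)²) = (-293 + 289²)/((-5/1 + 85)²) = (-293 + 83521)/((-5*1 + 85)²) = 83228/((-5 + 85)²) = 83228/(80²) = 83228/6400 = 83228*(1/6400) = 20807/1600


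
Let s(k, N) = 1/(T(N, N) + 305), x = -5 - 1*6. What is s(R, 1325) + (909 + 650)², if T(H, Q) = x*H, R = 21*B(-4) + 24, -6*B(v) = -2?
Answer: 34682963869/14270 ≈ 2.4305e+6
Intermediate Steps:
x = -11 (x = -5 - 6 = -11)
B(v) = ⅓ (B(v) = -⅙*(-2) = ⅓)
R = 31 (R = 21*(⅓) + 24 = 7 + 24 = 31)
T(H, Q) = -11*H
s(k, N) = 1/(305 - 11*N) (s(k, N) = 1/(-11*N + 305) = 1/(305 - 11*N))
s(R, 1325) + (909 + 650)² = 1/(305 - 11*1325) + (909 + 650)² = 1/(305 - 14575) + 1559² = 1/(-14270) + 2430481 = -1/14270 + 2430481 = 34682963869/14270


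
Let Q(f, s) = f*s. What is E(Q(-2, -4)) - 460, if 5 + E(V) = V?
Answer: -457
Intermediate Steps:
E(V) = -5 + V
E(Q(-2, -4)) - 460 = (-5 - 2*(-4)) - 460 = (-5 + 8) - 460 = 3 - 460 = -457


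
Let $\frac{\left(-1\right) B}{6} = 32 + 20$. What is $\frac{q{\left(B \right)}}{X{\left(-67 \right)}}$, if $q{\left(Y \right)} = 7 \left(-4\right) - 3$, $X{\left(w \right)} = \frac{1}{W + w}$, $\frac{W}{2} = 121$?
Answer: $-5425$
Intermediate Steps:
$W = 242$ ($W = 2 \cdot 121 = 242$)
$X{\left(w \right)} = \frac{1}{242 + w}$
$B = -312$ ($B = - 6 \left(32 + 20\right) = \left(-6\right) 52 = -312$)
$q{\left(Y \right)} = -31$ ($q{\left(Y \right)} = -28 - 3 = -31$)
$\frac{q{\left(B \right)}}{X{\left(-67 \right)}} = - \frac{31}{\frac{1}{242 - 67}} = - \frac{31}{\frac{1}{175}} = - 31 \frac{1}{\frac{1}{175}} = \left(-31\right) 175 = -5425$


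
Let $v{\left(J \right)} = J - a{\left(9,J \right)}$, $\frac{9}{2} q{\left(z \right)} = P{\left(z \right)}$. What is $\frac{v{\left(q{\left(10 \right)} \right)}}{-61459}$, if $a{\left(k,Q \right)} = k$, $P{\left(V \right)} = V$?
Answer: $\frac{61}{553131} \approx 0.00011028$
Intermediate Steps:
$q{\left(z \right)} = \frac{2 z}{9}$
$v{\left(J \right)} = -9 + J$ ($v{\left(J \right)} = J - 9 = -9 + J$)
$\frac{v{\left(q{\left(10 \right)} \right)}}{-61459} = \frac{-9 + \frac{2}{9} \cdot 10}{-61459} = \left(-9 + \frac{20}{9}\right) \left(- \frac{1}{61459}\right) = \left(- \frac{61}{9}\right) \left(- \frac{1}{61459}\right) = \frac{61}{553131}$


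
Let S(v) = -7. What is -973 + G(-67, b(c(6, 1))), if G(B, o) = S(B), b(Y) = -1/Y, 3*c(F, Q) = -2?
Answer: -980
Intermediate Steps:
c(F, Q) = -2/3 (c(F, Q) = (1/3)*(-2) = -2/3)
G(B, o) = -7
-973 + G(-67, b(c(6, 1))) = -973 - 7 = -980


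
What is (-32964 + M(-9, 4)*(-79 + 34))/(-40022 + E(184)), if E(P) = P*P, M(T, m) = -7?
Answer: 32649/6166 ≈ 5.2950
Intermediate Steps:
E(P) = P²
(-32964 + M(-9, 4)*(-79 + 34))/(-40022 + E(184)) = (-32964 - 7*(-79 + 34))/(-40022 + 184²) = (-32964 - 7*(-45))/(-40022 + 33856) = (-32964 + 315)/(-6166) = -32649*(-1/6166) = 32649/6166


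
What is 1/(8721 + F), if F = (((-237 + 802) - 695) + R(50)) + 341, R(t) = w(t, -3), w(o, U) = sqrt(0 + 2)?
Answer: 4466/39890311 - sqrt(2)/79780622 ≈ 0.00011194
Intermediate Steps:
w(o, U) = sqrt(2)
R(t) = sqrt(2)
F = 211 + sqrt(2) (F = (((-237 + 802) - 695) + sqrt(2)) + 341 = ((565 - 695) + sqrt(2)) + 341 = (-130 + sqrt(2)) + 341 = 211 + sqrt(2) ≈ 212.41)
1/(8721 + F) = 1/(8721 + (211 + sqrt(2))) = 1/(8932 + sqrt(2))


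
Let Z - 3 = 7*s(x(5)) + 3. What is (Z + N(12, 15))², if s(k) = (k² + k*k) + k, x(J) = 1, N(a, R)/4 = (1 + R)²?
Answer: 1104601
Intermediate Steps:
N(a, R) = 4*(1 + R)²
s(k) = k + 2*k² (s(k) = (k² + k²) + k = 2*k² + k = k + 2*k²)
Z = 27 (Z = 3 + (7*(1*(1 + 2*1)) + 3) = 3 + (7*(1*(1 + 2)) + 3) = 3 + (7*(1*3) + 3) = 3 + (7*3 + 3) = 3 + (21 + 3) = 3 + 24 = 27)
(Z + N(12, 15))² = (27 + 4*(1 + 15)²)² = (27 + 4*16²)² = (27 + 4*256)² = (27 + 1024)² = 1051² = 1104601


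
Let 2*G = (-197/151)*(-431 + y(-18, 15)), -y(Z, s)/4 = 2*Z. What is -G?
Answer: -56539/302 ≈ -187.22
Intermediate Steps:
y(Z, s) = -8*Z
G = 56539/302 (G = ((-197/151)*(-431 - 8*(-18)))/2 = ((-197*1/151)*(-431 + 144))/2 = (-197/151*(-287))/2 = (1/2)*(56539/151) = 56539/302 ≈ 187.22)
-G = -1*56539/302 = -56539/302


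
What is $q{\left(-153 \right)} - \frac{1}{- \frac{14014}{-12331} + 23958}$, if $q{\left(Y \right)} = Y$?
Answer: $- \frac{4109304497}{26858192} \approx -153.0$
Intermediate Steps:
$q{\left(-153 \right)} - \frac{1}{- \frac{14014}{-12331} + 23958} = -153 - \frac{1}{- \frac{14014}{-12331} + 23958} = -153 - \frac{1}{\left(-14014\right) \left(- \frac{1}{12331}\right) + 23958} = -153 - \frac{1}{\frac{1274}{1121} + 23958} = -153 - \frac{1}{\frac{26858192}{1121}} = -153 - \frac{1121}{26858192} = - \frac{4109304497}{26858192}$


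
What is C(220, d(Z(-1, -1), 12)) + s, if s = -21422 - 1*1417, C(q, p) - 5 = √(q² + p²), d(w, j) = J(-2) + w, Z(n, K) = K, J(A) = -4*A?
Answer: -22834 + √48449 ≈ -22614.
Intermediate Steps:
d(w, j) = 8 + w (d(w, j) = -4*(-2) + w = 8 + w)
C(q, p) = 5 + √(p² + q²) (C(q, p) = 5 + √(q² + p²) = 5 + √(p² + q²))
s = -22839 (s = -21422 - 1417 = -22839)
C(220, d(Z(-1, -1), 12)) + s = (5 + √((8 - 1)² + 220²)) - 22839 = (5 + √(7² + 48400)) - 22839 = (5 + √(49 + 48400)) - 22839 = (5 + √48449) - 22839 = -22834 + √48449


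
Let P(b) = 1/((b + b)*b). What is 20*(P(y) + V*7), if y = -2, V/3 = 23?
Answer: 19325/2 ≈ 9662.5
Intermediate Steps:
V = 69 (V = 3*23 = 69)
P(b) = 1/(2*b**2) (P(b) = 1/(((2*b))*b) = (1/(2*b))/b = 1/(2*b**2))
20*(P(y) + V*7) = 20*((1/2)/(-2)**2 + 69*7) = 20*((1/2)*(1/4) + 483) = 20*(1/8 + 483) = 20*(3865/8) = 19325/2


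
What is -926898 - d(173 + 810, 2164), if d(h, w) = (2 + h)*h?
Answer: -1895153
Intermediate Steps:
d(h, w) = h*(2 + h)
-926898 - d(173 + 810, 2164) = -926898 - (173 + 810)*(2 + (173 + 810)) = -926898 - 983*(2 + 983) = -926898 - 983*985 = -926898 - 1*968255 = -926898 - 968255 = -1895153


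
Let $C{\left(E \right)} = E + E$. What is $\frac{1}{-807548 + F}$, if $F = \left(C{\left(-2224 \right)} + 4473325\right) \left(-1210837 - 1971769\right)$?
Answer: $- \frac{1}{14222675561010} \approx -7.031 \cdot 10^{-14}$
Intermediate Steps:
$C{\left(E \right)} = 2 E$
$F = -14222674753462$ ($F = \left(2 \left(-2224\right) + 4473325\right) \left(-1210837 - 1971769\right) = \left(-4448 + 4473325\right) \left(-3182606\right) = 4468877 \left(-3182606\right) = -14222674753462$)
$\frac{1}{-807548 + F} = \frac{1}{-807548 - 14222674753462} = \frac{1}{-14222675561010} = - \frac{1}{14222675561010}$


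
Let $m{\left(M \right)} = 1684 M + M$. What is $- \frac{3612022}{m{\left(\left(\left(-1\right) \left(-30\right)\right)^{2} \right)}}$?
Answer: $- \frac{1806011}{758250} \approx -2.3818$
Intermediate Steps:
$m{\left(M \right)} = 1685 M$
$- \frac{3612022}{m{\left(\left(\left(-1\right) \left(-30\right)\right)^{2} \right)}} = - \frac{3612022}{1685 \left(\left(-1\right) \left(-30\right)\right)^{2}} = - \frac{3612022}{1685 \cdot 30^{2}} = - \frac{3612022}{1685 \cdot 900} = - \frac{3612022}{1516500} = \left(-1\right) \frac{1806011}{758250} = - \frac{1806011}{758250}$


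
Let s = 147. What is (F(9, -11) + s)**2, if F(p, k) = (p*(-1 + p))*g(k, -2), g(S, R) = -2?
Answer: 9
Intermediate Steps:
F(p, k) = -2*p*(-1 + p) (F(p, k) = (p*(-1 + p))*(-2) = -2*p*(-1 + p))
(F(9, -11) + s)**2 = (2*9*(1 - 1*9) + 147)**2 = (2*9*(1 - 9) + 147)**2 = (2*9*(-8) + 147)**2 = (-144 + 147)**2 = 3**2 = 9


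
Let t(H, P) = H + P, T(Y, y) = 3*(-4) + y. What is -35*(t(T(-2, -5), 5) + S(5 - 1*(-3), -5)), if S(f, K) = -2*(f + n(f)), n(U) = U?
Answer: 1540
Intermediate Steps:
T(Y, y) = -12 + y
S(f, K) = -4*f (S(f, K) = -2*(f + f) = -4*f)
-35*(t(T(-2, -5), 5) + S(5 - 1*(-3), -5)) = -35*(((-12 - 5) + 5) - 4*(5 - 1*(-3))) = -35*((-17 + 5) - 4*(5 + 3)) = -35*(-12 - 4*8) = -35*(-12 - 32) = -35*(-44) = 1540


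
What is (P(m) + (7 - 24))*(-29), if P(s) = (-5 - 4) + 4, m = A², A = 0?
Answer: 638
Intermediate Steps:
m = 0 (m = 0² = 0)
P(s) = -5 (P(s) = -9 + 4 = -5)
(P(m) + (7 - 24))*(-29) = (-5 + (7 - 24))*(-29) = (-5 - 17)*(-29) = -22*(-29) = 638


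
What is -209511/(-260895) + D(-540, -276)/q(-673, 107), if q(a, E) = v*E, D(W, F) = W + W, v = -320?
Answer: 62128527/74442040 ≈ 0.83459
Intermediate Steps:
D(W, F) = 2*W
q(a, E) = -320*E
-209511/(-260895) + D(-540, -276)/q(-673, 107) = -209511/(-260895) + (2*(-540))/((-320*107)) = -209511*(-1/260895) - 1080/(-34240) = 69837/86965 - 1080*(-1/34240) = 69837/86965 + 27/856 = 62128527/74442040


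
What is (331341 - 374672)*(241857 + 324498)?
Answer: -24540728505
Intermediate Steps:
(331341 - 374672)*(241857 + 324498) = -43331*566355 = -24540728505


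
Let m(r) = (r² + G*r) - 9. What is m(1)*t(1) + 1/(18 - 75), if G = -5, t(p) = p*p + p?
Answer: -1483/57 ≈ -26.018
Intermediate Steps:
t(p) = p + p² (t(p) = p² + p = p + p²)
m(r) = -9 + r² - 5*r (m(r) = (r² - 5*r) - 9 = -9 + r² - 5*r)
m(1)*t(1) + 1/(18 - 75) = (-9 + 1² - 5*1)*(1*(1 + 1)) + 1/(18 - 75) = (-9 + 1 - 5)*(1*2) + 1/(-57) = -13*2 - 1/57 = -26 - 1/57 = -1483/57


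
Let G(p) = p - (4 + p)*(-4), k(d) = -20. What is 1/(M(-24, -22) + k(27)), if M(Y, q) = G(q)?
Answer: -1/114 ≈ -0.0087719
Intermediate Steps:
G(p) = 16 + 5*p (G(p) = p - (-16 - 4*p) = p + (16 + 4*p) = 16 + 5*p)
M(Y, q) = 16 + 5*q
1/(M(-24, -22) + k(27)) = 1/((16 + 5*(-22)) - 20) = 1/((16 - 110) - 20) = 1/(-94 - 20) = 1/(-114) = -1/114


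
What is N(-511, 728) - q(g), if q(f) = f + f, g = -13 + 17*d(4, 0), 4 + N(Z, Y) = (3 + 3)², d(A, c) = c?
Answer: 58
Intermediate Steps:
N(Z, Y) = 32 (N(Z, Y) = -4 + (3 + 3)² = -4 + 6² = -4 + 36 = 32)
g = -13 (g = -13 + 17*0 = -13 + 0 = -13)
q(f) = 2*f
N(-511, 728) - q(g) = 32 - 2*(-13) = 32 - 1*(-26) = 32 + 26 = 58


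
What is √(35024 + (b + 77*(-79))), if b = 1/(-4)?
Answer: √115763/2 ≈ 170.12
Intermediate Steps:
b = -¼ ≈ -0.25000
√(35024 + (b + 77*(-79))) = √(35024 + (-¼ + 77*(-79))) = √(35024 + (-¼ - 6083)) = √(35024 - 24333/4) = √(115763/4) = √115763/2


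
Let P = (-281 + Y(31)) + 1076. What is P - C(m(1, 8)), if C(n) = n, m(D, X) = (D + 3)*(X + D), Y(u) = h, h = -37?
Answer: 722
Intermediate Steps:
Y(u) = -37
m(D, X) = (3 + D)*(D + X)
P = 758 (P = (-281 - 37) + 1076 = -318 + 1076 = 758)
P - C(m(1, 8)) = 758 - (1² + 3*1 + 3*8 + 1*8) = 758 - (1 + 3 + 24 + 8) = 758 - 1*36 = 758 - 36 = 722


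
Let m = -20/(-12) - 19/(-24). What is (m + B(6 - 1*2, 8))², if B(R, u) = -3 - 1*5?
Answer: 17689/576 ≈ 30.710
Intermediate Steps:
m = 59/24 (m = -20*(-1/12) - 19*(-1/24) = 5/3 + 19/24 = 59/24 ≈ 2.4583)
B(R, u) = -8 (B(R, u) = -3 - 5 = -8)
(m + B(6 - 1*2, 8))² = (59/24 - 8)² = (-133/24)² = 17689/576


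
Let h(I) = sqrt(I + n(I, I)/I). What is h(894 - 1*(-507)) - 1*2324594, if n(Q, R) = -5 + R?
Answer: -2324594 + sqrt(2751839997)/1401 ≈ -2.3246e+6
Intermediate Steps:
h(I) = sqrt(I + (-5 + I)/I)
h(894 - 1*(-507)) - 1*2324594 = sqrt(1 + (894 - 1*(-507)) - 5/(894 - 1*(-507))) - 1*2324594 = sqrt(1 + (894 + 507) - 5/(894 + 507)) - 2324594 = sqrt(1 + 1401 - 5/1401) - 2324594 = sqrt(1964197/1401) - 2324594 = sqrt(2751839997)/1401 - 2324594 = -2324594 + sqrt(2751839997)/1401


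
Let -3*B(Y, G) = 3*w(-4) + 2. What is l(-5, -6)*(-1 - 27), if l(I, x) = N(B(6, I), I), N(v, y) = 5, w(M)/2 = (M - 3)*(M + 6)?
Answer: -140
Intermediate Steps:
w(M) = 2*(-3 + M)*(6 + M) (w(M) = 2*((M - 3)*(M + 6)) = 2*((-3 + M)*(6 + M)) = 2*(-3 + M)*(6 + M))
B(Y, G) = 82/3 (B(Y, G) = -(3*(-36 + 2*(-4)**2 + 6*(-4)) + 2)/3 = -(3*(-36 + 2*16 - 24) + 2)/3 = -(3*(-36 + 32 - 24) + 2)/3 = -(3*(-28) + 2)/3 = -(-84 + 2)/3 = -1/3*(-82) = 82/3)
l(I, x) = 5
l(-5, -6)*(-1 - 27) = 5*(-1 - 27) = 5*(-28) = -140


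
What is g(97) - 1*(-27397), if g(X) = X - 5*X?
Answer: 27009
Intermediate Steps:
g(X) = -4*X
g(97) - 1*(-27397) = -4*97 - 1*(-27397) = -388 + 27397 = 27009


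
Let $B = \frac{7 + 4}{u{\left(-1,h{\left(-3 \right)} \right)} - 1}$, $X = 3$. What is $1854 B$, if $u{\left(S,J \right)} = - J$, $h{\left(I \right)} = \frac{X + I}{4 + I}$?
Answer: $-20394$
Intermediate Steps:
$h{\left(I \right)} = \frac{3 + I}{4 + I}$
$B = -11$ ($B = \frac{7 + 4}{- \frac{3 - 3}{4 - 3} - 1} = \frac{11}{- \frac{0}{1} - 1} = \frac{11}{- 1 \cdot 0 - 1} = \frac{11}{\left(-1\right) 0 - 1} = \frac{11}{0 - 1} = \frac{11}{-1} = 11 \left(-1\right) = -11$)
$1854 B = 1854 \left(-11\right) = -20394$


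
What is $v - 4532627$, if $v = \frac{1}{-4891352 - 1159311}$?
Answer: $- \frac{27425398481702}{6050663} \approx -4.5326 \cdot 10^{6}$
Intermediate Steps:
$v = - \frac{1}{6050663}$ ($v = \frac{1}{-6050663} = - \frac{1}{6050663} \approx -1.6527 \cdot 10^{-7}$)
$v - 4532627 = - \frac{1}{6050663} - 4532627 = - \frac{27425398481702}{6050663}$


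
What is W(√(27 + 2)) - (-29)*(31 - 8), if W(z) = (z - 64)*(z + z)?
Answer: 725 - 128*√29 ≈ 35.699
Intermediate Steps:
W(z) = 2*z*(-64 + z) (W(z) = (-64 + z)*(2*z) = 2*z*(-64 + z))
W(√(27 + 2)) - (-29)*(31 - 8) = 2*√(27 + 2)*(-64 + √(27 + 2)) - (-29)*(31 - 8) = 2*√29*(-64 + √29) - (-29)*23 = 2*√29*(-64 + √29) - 1*(-667) = 2*√29*(-64 + √29) + 667 = 667 + 2*√29*(-64 + √29)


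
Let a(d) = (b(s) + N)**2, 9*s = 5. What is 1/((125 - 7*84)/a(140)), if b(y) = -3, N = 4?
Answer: -1/463 ≈ -0.0021598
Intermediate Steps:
s = 5/9 (s = (1/9)*5 = 5/9 ≈ 0.55556)
a(d) = 1 (a(d) = (-3 + 4)**2 = 1**2 = 1)
1/((125 - 7*84)/a(140)) = 1/((125 - 7*84)/1) = 1/((125 - 588)*1) = 1/(-463*1) = 1/(-463) = -1/463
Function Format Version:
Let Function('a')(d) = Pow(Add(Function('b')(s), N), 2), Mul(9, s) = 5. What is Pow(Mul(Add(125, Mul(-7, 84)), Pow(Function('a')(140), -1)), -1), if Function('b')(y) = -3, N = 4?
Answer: Rational(-1, 463) ≈ -0.0021598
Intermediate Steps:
s = Rational(5, 9) (s = Mul(Rational(1, 9), 5) = Rational(5, 9) ≈ 0.55556)
Function('a')(d) = 1 (Function('a')(d) = Pow(Add(-3, 4), 2) = Pow(1, 2) = 1)
Pow(Mul(Add(125, Mul(-7, 84)), Pow(Function('a')(140), -1)), -1) = Pow(Mul(Add(125, Mul(-7, 84)), Pow(1, -1)), -1) = Pow(Mul(Add(125, -588), 1), -1) = Pow(Mul(-463, 1), -1) = Pow(-463, -1) = Rational(-1, 463)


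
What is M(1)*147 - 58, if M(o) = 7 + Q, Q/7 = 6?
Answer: 7145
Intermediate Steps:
Q = 42 (Q = 7*6 = 42)
M(o) = 49 (M(o) = 7 + 42 = 49)
M(1)*147 - 58 = 49*147 - 58 = 7203 - 58 = 7145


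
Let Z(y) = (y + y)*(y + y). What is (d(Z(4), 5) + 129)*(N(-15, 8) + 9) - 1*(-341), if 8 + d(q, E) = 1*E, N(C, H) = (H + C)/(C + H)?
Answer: 1601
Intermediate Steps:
Z(y) = 4*y² (Z(y) = (2*y)*(2*y) = 4*y²)
N(C, H) = 1 (N(C, H) = (C + H)/(C + H) = 1)
d(q, E) = -8 + E (d(q, E) = -8 + 1*E = -8 + E)
(d(Z(4), 5) + 129)*(N(-15, 8) + 9) - 1*(-341) = ((-8 + 5) + 129)*(1 + 9) - 1*(-341) = (-3 + 129)*10 + 341 = 126*10 + 341 = 1260 + 341 = 1601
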